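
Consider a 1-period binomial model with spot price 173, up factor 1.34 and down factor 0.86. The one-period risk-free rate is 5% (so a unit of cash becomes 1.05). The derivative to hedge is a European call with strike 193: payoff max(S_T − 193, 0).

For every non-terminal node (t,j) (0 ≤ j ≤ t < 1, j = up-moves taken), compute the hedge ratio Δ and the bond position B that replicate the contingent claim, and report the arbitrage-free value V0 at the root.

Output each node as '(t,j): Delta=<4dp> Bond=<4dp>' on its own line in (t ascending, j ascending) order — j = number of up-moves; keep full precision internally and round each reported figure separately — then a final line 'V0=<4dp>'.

(0,0): Delta=0.4675 Bond=-66.2405
V0=14.6345

Under the risk-neutral measure, an up-move has probability p* = (R−d)/(u−d) = 0.3958 and values discount at R = 1.05.
Payoff layer (t=1): V(1,0)=0.0000, V(1,1)=38.8200
(0,0): S=173.0000. Δ = (V_up−V_dn)/(S_up−S_dn) = (38.8200−0.0000)/(231.8200−148.7800) = 0.4675. V = [p*·38.8200 + (1−p*)·0.0000]/1.05 = 14.6345. B = V − Δ·S = -66.2405.
Root portfolio cost Δ·173+B reproduces V0=14.6345.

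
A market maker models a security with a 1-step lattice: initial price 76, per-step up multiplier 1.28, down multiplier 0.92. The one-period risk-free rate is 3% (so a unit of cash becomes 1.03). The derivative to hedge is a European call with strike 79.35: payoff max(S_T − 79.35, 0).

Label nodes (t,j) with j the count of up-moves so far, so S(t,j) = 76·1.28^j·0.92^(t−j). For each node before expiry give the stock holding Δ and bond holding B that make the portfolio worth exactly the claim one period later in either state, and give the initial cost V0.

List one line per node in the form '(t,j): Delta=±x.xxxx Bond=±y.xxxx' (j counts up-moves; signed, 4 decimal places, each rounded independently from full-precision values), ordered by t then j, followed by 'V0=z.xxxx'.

The replicating-portfolio and risk-neutral prices coincide; use p* = (1.03−0.92)/(1.28−0.92) = 0.3056 for the latter.
At expiry t=1: V(1,0)=0.0000, V(1,1)=17.9300
(0,0): S=76.0000. Δ = (V_up−V_dn)/(S_up−S_dn) = (17.9300−0.0000)/(97.2800−69.9200) = 0.6553. V = [p*·17.9300 + (1−p*)·0.0000]/1.03 = 5.3190. B = V − Δ·S = -44.4865.
Check: Δ(0,0)·S0 + B(0,0) = 5.3190 = V0.

(0,0): Delta=0.6553 Bond=-44.4865
V0=5.3190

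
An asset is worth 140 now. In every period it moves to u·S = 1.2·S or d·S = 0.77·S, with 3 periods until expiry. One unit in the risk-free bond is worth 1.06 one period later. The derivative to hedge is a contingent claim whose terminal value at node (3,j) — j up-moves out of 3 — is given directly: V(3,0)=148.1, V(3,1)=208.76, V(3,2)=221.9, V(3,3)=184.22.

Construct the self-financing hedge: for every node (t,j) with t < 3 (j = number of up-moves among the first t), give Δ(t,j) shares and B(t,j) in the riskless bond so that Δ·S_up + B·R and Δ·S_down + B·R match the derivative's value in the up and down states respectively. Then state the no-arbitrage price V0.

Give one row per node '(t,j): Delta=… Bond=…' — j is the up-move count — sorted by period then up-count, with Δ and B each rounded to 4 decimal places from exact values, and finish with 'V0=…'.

No-arbitrage ⇒ martingale measure with p* = (R−d)/(u−d) = 0.6744.
Terminal payoffs: V(3,0)=148.1000, V(3,1)=208.7600, V(3,2)=221.9000, V(3,3)=184.2200
  t=2,j=0: stock 83.0060 → up 99.6072 (V=208.7600), down 63.9146 (V=148.1000). Price 178.3115; hedge Δ=1.6995, bond B=37.2418.
  t=2,j=1: stock 129.3600 → up 155.2320 (V=221.9000), down 99.6072 (V=208.7600). Price 205.3036; hedge Δ=0.2362, bond B=174.7455.
  t=2,j=2: stock 201.6000 → up 241.9200 (V=184.2200), down 155.2320 (V=221.9000). Price 185.3659; hedge Δ=-0.4347, bond B=272.9939.
  t=1,j=0: stock 107.8000 → up 129.3600 (V=205.3036), down 83.0060 (V=178.3115). Price 185.3920; hedge Δ=0.5823, bond B=122.6197.
  t=1,j=1: stock 168.0000 → up 201.6000 (V=185.3659), down 129.3600 (V=205.3036). Price 180.9974; hedge Δ=-0.2760, bond B=227.3642.
  t=0,j=0: stock 140.0000 → up 168.0000 (V=180.9974), down 107.8000 (V=185.3920). Price 172.1021; hedge Δ=-0.0730, bond B=182.3220.
Self-financing check: at every node Δ·S+B equals the discounted successor values.

(0,0): Delta=-0.0730 Bond=182.3220
(1,0): Delta=0.5823 Bond=122.6197
(1,1): Delta=-0.2760 Bond=227.3642
(2,0): Delta=1.6995 Bond=37.2418
(2,1): Delta=0.2362 Bond=174.7455
(2,2): Delta=-0.4347 Bond=272.9939
V0=172.1021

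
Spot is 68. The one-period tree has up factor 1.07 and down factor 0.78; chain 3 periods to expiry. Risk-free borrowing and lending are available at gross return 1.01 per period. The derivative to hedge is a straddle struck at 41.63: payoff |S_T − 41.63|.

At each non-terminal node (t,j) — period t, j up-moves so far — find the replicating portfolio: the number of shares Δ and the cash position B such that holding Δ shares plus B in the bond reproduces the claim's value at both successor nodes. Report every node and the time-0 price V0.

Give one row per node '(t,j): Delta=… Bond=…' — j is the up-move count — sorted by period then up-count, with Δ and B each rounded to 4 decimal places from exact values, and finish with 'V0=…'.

(0,0): Delta=0.9602 Bond=-37.5358
(1,0): Delta=0.7507 Bond=-26.8002
(1,1): Delta=1.0000 Bond=-40.8097
(2,0): Delta=-0.5604 Bond=27.1720
(2,1): Delta=1.0000 Bond=-41.2178
(2,2): Delta=1.0000 Bond=-41.2178
V0=27.7553

No-arbitrage ⇒ martingale measure with p* = (R−d)/(u−d) = 0.7931.
Terminal values V(3,·): V(3,0)=9.3605, V(3,1)=2.6372, V(3,2)=19.0955, V(3,3)=41.6729
(2,0): S=41.3712. Δ = (V_up−V_dn)/(S_up−S_dn) = (2.6372−9.3605)/(44.2672−32.2695) = -0.5604. V = [p*·2.6372 + (1−p*)·9.3605]/1.01 = 3.9883. B = V − Δ·S = 27.1720.
(2,1): S=56.7528. Δ = (V_up−V_dn)/(S_up−S_dn) = (19.0955−2.6372)/(60.7255−44.2672) = 1.0000. V = [p*·19.0955 + (1−p*)·2.6372]/1.01 = 15.5350. B = V − Δ·S = -41.2178.
(2,2): S=77.8532. Δ = (V_up−V_dn)/(S_up−S_dn) = (41.6729−19.0955)/(83.3029−60.7255) = 1.0000. V = [p*·41.6729 + (1−p*)·19.0955]/1.01 = 36.6354. B = V − Δ·S = -41.2178.
(1,0): S=53.0400. Δ = (V_up−V_dn)/(S_up−S_dn) = (15.5350−3.9883)/(56.7528−41.3712) = 0.7507. V = [p*·15.5350 + (1−p*)·3.9883]/1.01 = 13.0159. B = V − Δ·S = -26.8002.
(1,1): S=72.7600. Δ = (V_up−V_dn)/(S_up−S_dn) = (36.6354−15.5350)/(77.8532−56.7528) = 1.0000. V = [p*·36.6354 + (1−p*)·15.5350]/1.01 = 31.9503. B = V − Δ·S = -40.8097.
(0,0): S=68.0000. Δ = (V_up−V_dn)/(S_up−S_dn) = (31.9503−13.0159)/(72.7600−53.0400) = 0.9602. V = [p*·31.9503 + (1−p*)·13.0159]/1.01 = 27.7553. B = V − Δ·S = -37.5358.
Each (Δ,B) replicates both successor values, so the strategy is self-financing and V0 is arbitrage-free.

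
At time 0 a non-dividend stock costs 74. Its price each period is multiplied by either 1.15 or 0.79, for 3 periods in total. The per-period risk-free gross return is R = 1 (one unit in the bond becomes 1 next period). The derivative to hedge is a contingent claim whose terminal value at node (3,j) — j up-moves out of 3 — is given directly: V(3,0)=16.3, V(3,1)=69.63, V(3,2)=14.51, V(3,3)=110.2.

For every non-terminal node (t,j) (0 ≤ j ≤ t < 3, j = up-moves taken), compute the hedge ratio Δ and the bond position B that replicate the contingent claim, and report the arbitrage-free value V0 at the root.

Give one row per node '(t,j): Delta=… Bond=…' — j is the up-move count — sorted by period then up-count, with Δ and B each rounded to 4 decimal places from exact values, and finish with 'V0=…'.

No-arbitrage ⇒ martingale measure with p* = (R−d)/(u−d) = 0.5833.
At expiry t=3: V(3,0)=16.3000, V(3,1)=69.6300, V(3,2)=14.5100, V(3,3)=110.2000
  t=2,j=0: stock 46.1834 → up 53.1109 (V=69.6300), down 36.4849 (V=16.3000). Price 47.4092; hedge Δ=3.2076, bond B=-100.7297.
  t=2,j=1: stock 67.2290 → up 77.3133 (V=14.5100), down 53.1109 (V=69.6300). Price 37.4767; hedge Δ=-2.2775, bond B=190.5878.
  t=2,j=2: stock 97.8650 → up 112.5447 (V=110.2000), down 77.3133 (V=14.5100). Price 70.3292; hedge Δ=2.7160, bond B=-195.4764.
  t=1,j=0: stock 58.4600 → up 67.2290 (V=37.4767), down 46.1834 (V=47.4092). Price 41.6152; hedge Δ=-0.4720, bond B=69.2055.
  t=1,j=1: stock 85.1000 → up 97.8650 (V=70.3292), down 67.2290 (V=37.4767). Price 56.6406; hedge Δ=1.0723, bond B=-34.6163.
  t=0,j=0: stock 74.0000 → up 85.1000 (V=56.6406), down 58.4600 (V=41.6152). Price 50.3800; hedge Δ=0.5640, bond B=8.6428.
Root portfolio cost Δ·74+B reproduces V0=50.3800.

(0,0): Delta=0.5640 Bond=8.6428
(1,0): Delta=-0.4720 Bond=69.2055
(1,1): Delta=1.0723 Bond=-34.6163
(2,0): Delta=3.2076 Bond=-100.7297
(2,1): Delta=-2.2775 Bond=190.5878
(2,2): Delta=2.7160 Bond=-195.4764
V0=50.3800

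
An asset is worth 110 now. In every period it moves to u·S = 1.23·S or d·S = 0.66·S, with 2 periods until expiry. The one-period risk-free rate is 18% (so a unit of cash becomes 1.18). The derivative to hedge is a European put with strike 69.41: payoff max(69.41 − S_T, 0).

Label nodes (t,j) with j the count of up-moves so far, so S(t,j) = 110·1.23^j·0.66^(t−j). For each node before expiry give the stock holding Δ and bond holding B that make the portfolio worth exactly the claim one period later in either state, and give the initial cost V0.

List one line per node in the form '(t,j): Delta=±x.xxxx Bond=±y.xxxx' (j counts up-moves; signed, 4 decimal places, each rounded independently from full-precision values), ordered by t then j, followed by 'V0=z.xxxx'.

(0,0): Delta=-0.0255 Bond=2.9220
(1,0): Delta=-0.5194 Bond=39.3066
(1,1): Delta=0.0000 Bond=0.0000
V0=0.1188

Risk-neutral probability p* = (R−d)/(u−d) = (1.18−0.66)/(1.23−0.66) = 0.9123.
Payoff layer (t=2): V(2,0)=21.4940, V(2,1)=0.0000, V(2,2)=0.0000
Node (1,0) S=72.6000: V=(p*·0.0000+(1−p*)·21.4940)/1.18=1.5978; Δ=(0.0000−21.4940)/(89.2980−47.9160)=-0.5194; B=V−Δ·S=39.3066
Node (1,1) S=135.3000: V=(p*·0.0000+(1−p*)·0.0000)/1.18=0.0000; Δ=(0.0000−0.0000)/(166.4190−89.2980)=0.0000; B=V−Δ·S=0.0000
Node (0,0) S=110.0000: V=(p*·0.0000+(1−p*)·1.5978)/1.18=0.1188; Δ=(0.0000−1.5978)/(135.3000−72.6000)=-0.0255; B=V−Δ·S=2.9220
The time-0 hedge costs 0.1188, which is the no-arbitrage price.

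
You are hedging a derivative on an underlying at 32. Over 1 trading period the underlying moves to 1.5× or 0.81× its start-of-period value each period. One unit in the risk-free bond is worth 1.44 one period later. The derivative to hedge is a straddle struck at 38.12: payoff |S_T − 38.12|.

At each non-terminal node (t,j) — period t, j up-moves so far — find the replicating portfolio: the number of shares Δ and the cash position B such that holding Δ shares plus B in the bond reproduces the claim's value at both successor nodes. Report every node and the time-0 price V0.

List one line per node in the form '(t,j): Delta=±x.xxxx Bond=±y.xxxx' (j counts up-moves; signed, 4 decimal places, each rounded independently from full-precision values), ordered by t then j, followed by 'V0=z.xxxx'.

Since d<R<u, set p* = (R−d)/(u−d) = 0.9130; price each node as the discounted p*-expectation of its children.
Terminal payoffs: V(1,0)=12.2000, V(1,1)=9.8800
Node (0,0) S=32.0000: V=(p*·9.8800+(1−p*)·12.2000)/1.44=7.0012; Δ=(9.8800−12.2000)/(48.0000−25.9200)=-0.1051; B=V−Δ·S=10.3635
Each (Δ,B) replicates both successor values, so the strategy is self-financing and V0 is arbitrage-free.

(0,0): Delta=-0.1051 Bond=10.3635
V0=7.0012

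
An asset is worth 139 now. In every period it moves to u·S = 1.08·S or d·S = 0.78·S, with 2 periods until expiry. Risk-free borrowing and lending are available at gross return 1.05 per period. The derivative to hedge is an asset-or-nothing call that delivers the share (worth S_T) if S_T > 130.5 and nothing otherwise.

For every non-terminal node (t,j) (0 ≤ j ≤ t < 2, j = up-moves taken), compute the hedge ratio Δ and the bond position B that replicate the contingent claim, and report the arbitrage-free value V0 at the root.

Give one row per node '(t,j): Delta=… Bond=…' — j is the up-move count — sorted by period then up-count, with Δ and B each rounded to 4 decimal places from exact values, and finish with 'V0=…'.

(0,0): Delta=3.3326 Bond=-344.1118
(1,0): Delta=0.0000 Bond=0.0000
(1,1): Delta=3.6000 Bond=-401.4638
V0=119.1156

No-arbitrage ⇒ martingale measure with p* = (R−d)/(u−d) = 0.9000.
Payoff layer (t=2): V(2,0)=0.0000, V(2,1)=0.0000, V(2,2)=162.1296
  t=1,j=0: stock 108.4200 → up 117.0936 (V=0.0000), down 84.5676 (V=0.0000). Price 0.0000; hedge Δ=0.0000, bond B=0.0000.
  t=1,j=1: stock 150.1200 → up 162.1296 (V=162.1296), down 117.0936 (V=0.0000). Price 138.9682; hedge Δ=3.6000, bond B=-401.4638.
  t=0,j=0: stock 139.0000 → up 150.1200 (V=138.9682), down 108.4200 (V=0.0000). Price 119.1156; hedge Δ=3.3326, bond B=-344.1118.
Root portfolio cost Δ·139+B reproduces V0=119.1156.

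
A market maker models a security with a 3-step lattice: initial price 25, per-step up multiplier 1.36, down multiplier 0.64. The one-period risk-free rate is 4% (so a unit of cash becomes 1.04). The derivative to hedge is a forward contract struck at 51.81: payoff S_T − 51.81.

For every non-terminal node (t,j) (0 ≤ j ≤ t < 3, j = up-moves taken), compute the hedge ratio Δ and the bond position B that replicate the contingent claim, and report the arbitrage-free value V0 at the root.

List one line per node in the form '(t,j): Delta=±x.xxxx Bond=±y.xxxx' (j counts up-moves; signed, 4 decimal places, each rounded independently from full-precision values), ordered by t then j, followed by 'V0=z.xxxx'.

(0,0): Delta=1.0000 Bond=-46.0589
(1,0): Delta=1.0000 Bond=-47.9013
(1,1): Delta=1.0000 Bond=-47.9013
(2,0): Delta=1.0000 Bond=-49.8173
(2,1): Delta=1.0000 Bond=-49.8173
(2,2): Delta=1.0000 Bond=-49.8173
V0=-21.0589

Under the risk-neutral measure, an up-move has probability p* = (R−d)/(u−d) = 0.5556 and values discount at R = 1.04.
Terminal values V(3,·): V(3,0)=-45.2564, V(3,1)=-37.8836, V(3,2)=-22.2164, V(3,3)=11.0764
Node (2,0) S=10.2400: V=(p*·-37.8836+(1−p*)·-45.2564)/1.04=-39.5773; Δ=(-37.8836−-45.2564)/(13.9264−6.5536)=1.0000; B=V−Δ·S=-49.8173
Node (2,1) S=21.7600: V=(p*·-22.2164+(1−p*)·-37.8836)/1.04=-28.0573; Δ=(-22.2164−-37.8836)/(29.5936−13.9264)=1.0000; B=V−Δ·S=-49.8173
Node (2,2) S=46.2400: V=(p*·11.0764+(1−p*)·-22.2164)/1.04=-3.5773; Δ=(11.0764−-22.2164)/(62.8864−29.5936)=1.0000; B=V−Δ·S=-49.8173
Node (1,0) S=16.0000: V=(p*·-28.0573+(1−p*)·-39.5773)/1.04=-31.9013; Δ=(-28.0573−-39.5773)/(21.7600−10.2400)=1.0000; B=V−Δ·S=-47.9013
Node (1,1) S=34.0000: V=(p*·-3.5773+(1−p*)·-28.0573)/1.04=-13.9013; Δ=(-3.5773−-28.0573)/(46.2400−21.7600)=1.0000; B=V−Δ·S=-47.9013
Node (0,0) S=25.0000: V=(p*·-13.9013+(1−p*)·-31.9013)/1.04=-21.0589; Δ=(-13.9013−-31.9013)/(34.0000−16.0000)=1.0000; B=V−Δ·S=-46.0589
Self-financing check: at every node Δ·S+B equals the discounted successor values.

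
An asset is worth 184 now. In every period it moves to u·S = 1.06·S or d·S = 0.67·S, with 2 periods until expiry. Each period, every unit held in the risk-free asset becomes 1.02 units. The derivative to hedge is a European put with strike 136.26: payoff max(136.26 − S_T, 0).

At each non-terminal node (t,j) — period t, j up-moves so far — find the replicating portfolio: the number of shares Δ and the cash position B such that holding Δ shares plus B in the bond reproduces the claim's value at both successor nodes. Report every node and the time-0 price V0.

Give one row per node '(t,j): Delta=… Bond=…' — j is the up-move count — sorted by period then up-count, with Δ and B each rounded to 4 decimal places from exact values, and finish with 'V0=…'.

No-arbitrage ⇒ martingale measure with p* = (R−d)/(u−d) = 0.8974.
At expiry t=2: V(2,0)=53.6624, V(2,1)=5.5832, V(2,2)=0.0000
  t=1,j=0: stock 123.2800 → up 130.6768 (V=5.5832), down 82.5976 (V=53.6624). Price 10.3082; hedge Δ=-1.0000, bond B=133.5882.
  t=1,j=1: stock 195.0400 → up 206.7424 (V=0.0000), down 130.6768 (V=5.5832). Price 0.5614; hedge Δ=-0.0734, bond B=14.8773.
  t=0,j=0: stock 184.0000 → up 195.0400 (V=0.5614), down 123.2800 (V=10.3082). Price 1.5305; hedge Δ=-0.1358, bond B=26.5223.
Self-financing check: at every node Δ·S+B equals the discounted successor values.

(0,0): Delta=-0.1358 Bond=26.5223
(1,0): Delta=-1.0000 Bond=133.5882
(1,1): Delta=-0.0734 Bond=14.8773
V0=1.5305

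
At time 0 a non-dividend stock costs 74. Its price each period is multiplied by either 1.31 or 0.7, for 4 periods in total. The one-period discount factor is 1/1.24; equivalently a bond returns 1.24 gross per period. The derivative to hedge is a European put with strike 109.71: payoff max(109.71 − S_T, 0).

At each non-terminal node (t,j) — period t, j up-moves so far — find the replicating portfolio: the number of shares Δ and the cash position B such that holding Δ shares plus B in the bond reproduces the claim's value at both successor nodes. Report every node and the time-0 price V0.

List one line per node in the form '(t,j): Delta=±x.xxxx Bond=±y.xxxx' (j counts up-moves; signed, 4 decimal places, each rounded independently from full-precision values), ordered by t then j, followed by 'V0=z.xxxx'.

(0,0): Delta=-0.1609 Bond=13.3295
(1,0): Delta=-0.8913 Bond=54.3620
(1,1): Delta=-0.1103 Bond=11.6242
(2,0): Delta=-1.0000 Bond=71.3515
(2,1): Delta=-0.8837 Bond=66.8978
(2,2): Delta=-0.0567 Bond=7.6105
(3,0): Delta=-1.0000 Bond=88.4758
(3,1): Delta=-1.0000 Bond=88.4758
(3,2): Delta=-0.8757 Bond=82.2373
(3,3): Delta=0.0000 Bond=0.0000
V0=1.4234

Since d<R<u, set p* = (R−d)/(u−d) = 0.8852; price each node as the discounted p*-expectation of its children.
At expiry t=4: V(4,0)=91.9426, V(4,1)=76.4596, V(4,2)=47.4842, V(4,3)=0.0000, V(4,4)=0.0000
(3,0): S=25.3820. Δ = (V_up−V_dn)/(S_up−S_dn) = (76.4596−91.9426)/(33.2504−17.7674) = -1.0000. V = [p*·76.4596 + (1−p*)·91.9426]/1.24 = 63.0938. B = V − Δ·S = 88.4758.
(3,1): S=47.5006. Δ = (V_up−V_dn)/(S_up−S_dn) = (47.4842−76.4596)/(62.2258−33.2504) = -1.0000. V = [p*·47.4842 + (1−p*)·76.4596]/1.24 = 40.9752. B = V − Δ·S = 88.4758.
(3,2): S=88.8940. Δ = (V_up−V_dn)/(S_up−S_dn) = (0.0000−47.4842)/(116.4511−62.2258) = -0.8757. V = [p*·0.0000 + (1−p*)·47.4842]/1.24 = 4.3944. B = V − Δ·S = 82.2373.
(3,3): S=166.3587. Δ = (V_up−V_dn)/(S_up−S_dn) = (0.0000−0.0000)/(217.9299−116.4511) = 0.0000. V = [p*·0.0000 + (1−p*)·0.0000]/1.24 = 0.0000. B = V − Δ·S = 0.0000.
(2,0): S=36.2600. Δ = (V_up−V_dn)/(S_up−S_dn) = (40.9752−63.0938)/(47.5006−25.3820) = -1.0000. V = [p*·40.9752 + (1−p*)·63.0938]/1.24 = 35.0915. B = V − Δ·S = 71.3515.
(2,1): S=67.8580. Δ = (V_up−V_dn)/(S_up−S_dn) = (4.3944−40.9752)/(88.8940−47.5006) = -0.8837. V = [p*·4.3944 + (1−p*)·40.9752]/1.24 = 6.9292. B = V − Δ·S = 66.8978.
(2,2): S=126.9914. Δ = (V_up−V_dn)/(S_up−S_dn) = (0.0000−4.3944)/(166.3587−88.8940) = -0.0567. V = [p*·0.0000 + (1−p*)·4.3944]/1.24 = 0.4067. B = V − Δ·S = 7.6105.
(1,0): S=51.8000. Δ = (V_up−V_dn)/(S_up−S_dn) = (6.9292−35.0915)/(67.8580−36.2600) = -0.8913. V = [p*·6.9292 + (1−p*)·35.0915]/1.24 = 8.1943. B = V − Δ·S = 54.3620.
(1,1): S=96.9400. Δ = (V_up−V_dn)/(S_up−S_dn) = (0.4067−6.9292)/(126.9914−67.8580) = -0.1103. V = [p*·0.4067 + (1−p*)·6.9292]/1.24 = 0.9316. B = V − Δ·S = 11.6242.
(0,0): S=74.0000. Δ = (V_up−V_dn)/(S_up−S_dn) = (0.9316−8.1943)/(96.9400−51.8000) = -0.1609. V = [p*·0.9316 + (1−p*)·8.1943]/1.24 = 1.4234. B = V − Δ·S = 13.3295.
Self-financing check: at every node Δ·S+B equals the discounted successor values.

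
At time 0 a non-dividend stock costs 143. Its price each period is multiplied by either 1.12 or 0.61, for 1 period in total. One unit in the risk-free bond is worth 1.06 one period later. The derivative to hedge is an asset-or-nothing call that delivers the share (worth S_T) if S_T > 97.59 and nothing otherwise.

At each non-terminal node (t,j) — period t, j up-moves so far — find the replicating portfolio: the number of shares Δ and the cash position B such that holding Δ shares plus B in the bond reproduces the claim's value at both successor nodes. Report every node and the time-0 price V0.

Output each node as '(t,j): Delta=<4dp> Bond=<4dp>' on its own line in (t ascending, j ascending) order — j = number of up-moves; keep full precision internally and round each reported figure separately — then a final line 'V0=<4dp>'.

(0,0): Delta=2.1961 Bond=-180.7207
V0=133.3185

Since d<R<u, set p* = (R−d)/(u−d) = 0.8824; price each node as the discounted p*-expectation of its children.
Terminal values V(1,·): V(1,0)=0.0000, V(1,1)=160.1600
(0,0): S=143.0000. Δ = (V_up−V_dn)/(S_up−S_dn) = (160.1600−0.0000)/(160.1600−87.2300) = 2.1961. V = [p*·160.1600 + (1−p*)·0.0000]/1.06 = 133.3185. B = V − Δ·S = -180.7207.
Root portfolio cost Δ·143+B reproduces V0=133.3185.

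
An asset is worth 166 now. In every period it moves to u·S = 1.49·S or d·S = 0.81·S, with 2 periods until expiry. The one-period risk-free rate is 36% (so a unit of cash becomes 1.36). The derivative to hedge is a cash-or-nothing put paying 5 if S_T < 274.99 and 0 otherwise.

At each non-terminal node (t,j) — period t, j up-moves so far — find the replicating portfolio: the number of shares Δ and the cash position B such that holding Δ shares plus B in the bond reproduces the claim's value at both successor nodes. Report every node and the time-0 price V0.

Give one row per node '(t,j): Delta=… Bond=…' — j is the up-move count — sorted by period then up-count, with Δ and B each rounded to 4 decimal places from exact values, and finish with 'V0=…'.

(0,0): Delta=-0.0263 Bond=5.3078
(1,0): Delta=0.0000 Bond=3.6765
(1,1): Delta=-0.0297 Bond=8.0558
V0=0.9348

The replicating-portfolio and risk-neutral prices coincide; use p* = (1.36−0.81)/(1.49−0.81) = 0.8088 for the latter.
At expiry t=2: V(2,0)=5.0000, V(2,1)=5.0000, V(2,2)=0.0000
  t=1,j=0: stock 134.4600 → up 200.3454 (V=5.0000), down 108.9126 (V=5.0000). Price 3.6765; hedge Δ=0.0000, bond B=3.6765.
  t=1,j=1: stock 247.3400 → up 368.5366 (V=0.0000), down 200.3454 (V=5.0000). Price 0.7029; hedge Δ=-0.0297, bond B=8.0558.
  t=0,j=0: stock 166.0000 → up 247.3400 (V=0.7029), down 134.4600 (V=3.6765). Price 0.9348; hedge Δ=-0.0263, bond B=5.3078.
Check: Δ(0,0)·S0 + B(0,0) = 0.9348 = V0.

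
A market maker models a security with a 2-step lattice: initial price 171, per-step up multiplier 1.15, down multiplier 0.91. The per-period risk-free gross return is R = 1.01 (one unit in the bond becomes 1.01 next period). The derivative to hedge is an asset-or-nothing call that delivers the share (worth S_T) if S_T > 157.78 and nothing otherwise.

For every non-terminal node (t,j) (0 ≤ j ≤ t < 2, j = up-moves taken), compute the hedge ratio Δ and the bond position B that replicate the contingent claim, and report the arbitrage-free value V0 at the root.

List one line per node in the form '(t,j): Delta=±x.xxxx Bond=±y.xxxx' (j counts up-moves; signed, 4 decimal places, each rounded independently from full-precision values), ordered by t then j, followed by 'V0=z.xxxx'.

(0,0): Delta=2.9928 Bond=-388.0070
(1,0): Delta=4.7917 Bond=-671.8064
(1,1): Delta=1.0000 Bond=0.0000
V0=123.7644

Under the risk-neutral measure, an up-move has probability p* = (R−d)/(u−d) = 0.4167 and values discount at R = 1.01.
Payoff layer (t=2): V(2,0)=0.0000, V(2,1)=178.9515, V(2,2)=226.1475
  t=1,j=0: stock 155.6100 → up 178.9515 (V=178.9515), down 141.6051 (V=0.0000). Price 73.8249; hedge Δ=4.7917, bond B=-671.8064.
  t=1,j=1: stock 196.6500 → up 226.1475 (V=226.1475), down 178.9515 (V=178.9515). Price 196.6500; hedge Δ=1.0000, bond B=0.0000.
  t=0,j=0: stock 171.0000 → up 196.6500 (V=196.6500), down 155.6100 (V=73.8249). Price 123.7644; hedge Δ=2.9928, bond B=-388.0070.
Root portfolio cost Δ·171+B reproduces V0=123.7644.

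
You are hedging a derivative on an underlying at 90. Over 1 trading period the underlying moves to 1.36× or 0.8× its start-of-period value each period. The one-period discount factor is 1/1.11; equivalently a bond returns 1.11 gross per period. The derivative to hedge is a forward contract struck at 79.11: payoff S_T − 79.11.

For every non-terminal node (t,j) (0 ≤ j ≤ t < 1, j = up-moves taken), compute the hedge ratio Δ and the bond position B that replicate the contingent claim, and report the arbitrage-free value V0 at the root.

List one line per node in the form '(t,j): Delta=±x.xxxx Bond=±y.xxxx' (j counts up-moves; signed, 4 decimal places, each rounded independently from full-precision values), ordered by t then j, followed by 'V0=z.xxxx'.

(0,0): Delta=1.0000 Bond=-71.2703
V0=18.7297

No-arbitrage ⇒ martingale measure with p* = (R−d)/(u−d) = 0.5536.
Terminal payoffs: V(1,0)=-7.1100, V(1,1)=43.2900
  t=0,j=0: stock 90.0000 → up 122.4000 (V=43.2900), down 72.0000 (V=-7.1100). Price 18.7297; hedge Δ=1.0000, bond B=-71.2703.
The time-0 hedge costs 18.7297, which is the no-arbitrage price.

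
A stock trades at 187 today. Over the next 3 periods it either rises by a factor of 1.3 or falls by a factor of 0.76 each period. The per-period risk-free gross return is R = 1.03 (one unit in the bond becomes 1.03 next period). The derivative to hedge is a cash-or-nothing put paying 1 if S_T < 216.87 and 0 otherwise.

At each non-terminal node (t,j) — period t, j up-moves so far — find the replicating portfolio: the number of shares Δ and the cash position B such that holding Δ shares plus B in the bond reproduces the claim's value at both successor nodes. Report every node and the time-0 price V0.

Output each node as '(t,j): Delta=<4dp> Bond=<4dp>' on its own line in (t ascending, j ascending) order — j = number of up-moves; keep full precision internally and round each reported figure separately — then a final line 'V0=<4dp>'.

(0,0): Delta=-0.0047 Bond=1.3303
(1,0): Delta=-0.0063 Bond=1.6059
(1,1): Delta=-0.0037 Bond=1.1346
(2,0): Delta=0.0000 Bond=0.9709
(2,1): Delta=-0.0100 Bond=2.3373
(2,2): Delta=0.0000 Bond=0.0000
V0=0.4576

Since d<R<u, set p* = (R−d)/(u−d) = 0.5000; price each node as the discounted p*-expectation of its children.
Payoff layer (t=3): V(3,0)=1.0000, V(3,1)=1.0000, V(3,2)=0.0000, V(3,3)=0.0000
(2,0): S=108.0112. Δ = (V_up−V_dn)/(S_up−S_dn) = (1.0000−1.0000)/(140.4146−82.0885) = 0.0000. V = [p*·1.0000 + (1−p*)·1.0000]/1.03 = 0.9709. B = V − Δ·S = 0.9709.
(2,1): S=184.7560. Δ = (V_up−V_dn)/(S_up−S_dn) = (0.0000−1.0000)/(240.1828−140.4146) = -0.0100. V = [p*·0.0000 + (1−p*)·1.0000]/1.03 = 0.4854. B = V − Δ·S = 2.3373.
(2,2): S=316.0300. Δ = (V_up−V_dn)/(S_up−S_dn) = (0.0000−0.0000)/(410.8390−240.1828) = 0.0000. V = [p*·0.0000 + (1−p*)·0.0000]/1.03 = 0.0000. B = V − Δ·S = 0.0000.
(1,0): S=142.1200. Δ = (V_up−V_dn)/(S_up−S_dn) = (0.4854−0.9709)/(184.7560−108.0112) = -0.0063. V = [p*·0.4854 + (1−p*)·0.9709]/1.03 = 0.7069. B = V − Δ·S = 1.6059.
(1,1): S=243.1000. Δ = (V_up−V_dn)/(S_up−S_dn) = (0.0000−0.4854)/(316.0300−184.7560) = -0.0037. V = [p*·0.0000 + (1−p*)·0.4854]/1.03 = 0.2356. B = V − Δ·S = 1.1346.
(0,0): S=187.0000. Δ = (V_up−V_dn)/(S_up−S_dn) = (0.2356−0.7069)/(243.1000−142.1200) = -0.0047. V = [p*·0.2356 + (1−p*)·0.7069]/1.03 = 0.4576. B = V − Δ·S = 1.3303.
Check: Δ(0,0)·S0 + B(0,0) = 0.4576 = V0.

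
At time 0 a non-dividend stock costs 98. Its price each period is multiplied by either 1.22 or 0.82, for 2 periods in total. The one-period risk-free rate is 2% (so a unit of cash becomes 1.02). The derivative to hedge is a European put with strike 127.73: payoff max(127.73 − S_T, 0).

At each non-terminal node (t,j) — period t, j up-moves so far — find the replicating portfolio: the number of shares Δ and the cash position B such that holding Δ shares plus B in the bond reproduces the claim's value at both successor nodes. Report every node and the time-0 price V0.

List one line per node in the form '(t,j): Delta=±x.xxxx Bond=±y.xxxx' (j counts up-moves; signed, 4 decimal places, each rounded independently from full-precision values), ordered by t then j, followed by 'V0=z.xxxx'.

Risk-neutral probability p* = (R−d)/(u−d) = (1.02−0.82)/(1.22−0.82) = 0.5000.
Terminal payoffs: V(2,0)=61.8348, V(2,1)=29.6908, V(2,2)=0.0000
  t=1,j=0: stock 80.3600 → up 98.0392 (V=29.6908), down 65.8952 (V=61.8348). Price 44.8655; hedge Δ=-1.0000, bond B=125.2255.
  t=1,j=1: stock 119.5600 → up 145.8632 (V=0.0000), down 98.0392 (V=29.6908). Price 14.5543; hedge Δ=-0.6208, bond B=88.7813.
  t=0,j=0: stock 98.0000 → up 119.5600 (V=14.5543), down 80.3600 (V=44.8655). Price 29.1274; hedge Δ=-0.7732, bond B=104.9053.
The time-0 hedge costs 29.1274, which is the no-arbitrage price.

(0,0): Delta=-0.7732 Bond=104.9053
(1,0): Delta=-1.0000 Bond=125.2255
(1,1): Delta=-0.6208 Bond=88.7813
V0=29.1274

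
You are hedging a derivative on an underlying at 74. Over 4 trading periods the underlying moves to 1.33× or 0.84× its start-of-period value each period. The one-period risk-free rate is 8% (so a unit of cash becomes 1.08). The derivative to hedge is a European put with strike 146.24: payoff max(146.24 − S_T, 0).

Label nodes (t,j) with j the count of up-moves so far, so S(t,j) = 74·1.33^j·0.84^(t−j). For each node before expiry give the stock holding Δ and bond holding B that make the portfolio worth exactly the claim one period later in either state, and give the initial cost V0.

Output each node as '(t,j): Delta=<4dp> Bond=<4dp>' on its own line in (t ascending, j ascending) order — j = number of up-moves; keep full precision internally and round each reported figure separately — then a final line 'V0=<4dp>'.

Under the risk-neutral measure, an up-move has probability p* = (R−d)/(u−d) = 0.4898 and values discount at R = 1.08.
Payoff layer (t=4): V(4,0)=109.3975, V(4,1)=87.9061, V(4,2)=53.8779, V(4,3)=0.0001, V(4,4)=0.0000
(3,0): S=43.8601. Δ = (V_up−V_dn)/(S_up−S_dn) = (87.9061−109.3975)/(58.3339−36.8425) = -1.0000. V = [p*·87.9061 + (1−p*)·109.3975]/1.08 = 91.5473. B = V − Δ·S = 135.4074.
(3,1): S=69.4452. Δ = (V_up−V_dn)/(S_up−S_dn) = (53.8779−87.9061)/(92.3621−58.3339) = -1.0000. V = [p*·53.8779 + (1−p*)·87.9061]/1.08 = 65.9623. B = V − Δ·S = 135.4074.
(3,2): S=109.9548. Δ = (V_up−V_dn)/(S_up−S_dn) = (0.0001−53.8779)/(146.2399−92.3621) = -1.0000. V = [p*·0.0001 + (1−p*)·53.8779]/1.08 = 25.4526. B = V − Δ·S = 135.4074.
(3,3): S=174.0951. Δ = (V_up−V_dn)/(S_up−S_dn) = (0.0000−0.0001)/(231.5465−146.2399) = 0.0000. V = [p*·0.0000 + (1−p*)·0.0001]/1.08 = 0.0000. B = V − Δ·S = 0.0002.
(2,0): S=52.2144. Δ = (V_up−V_dn)/(S_up−S_dn) = (65.9623−91.5473)/(69.4452−43.8601) = -1.0000. V = [p*·65.9623 + (1−p*)·91.5473]/1.08 = 73.1628. B = V − Δ·S = 125.3772.
(2,1): S=82.6728. Δ = (V_up−V_dn)/(S_up−S_dn) = (25.4526−65.9623)/(109.9548−69.4452) = -1.0000. V = [p*·25.4526 + (1−p*)·65.9623]/1.08 = 42.7044. B = V − Δ·S = 125.3772.
(2,2): S=130.8986. Δ = (V_up−V_dn)/(S_up−S_dn) = (0.0000−25.4526)/(174.0951−109.9548) = -0.3968. V = [p*·0.0000 + (1−p*)·25.4526]/1.08 = 12.0241. B = V − Δ·S = 63.9681.
(1,0): S=62.1600. Δ = (V_up−V_dn)/(S_up−S_dn) = (42.7044−73.1628)/(82.6728−52.2144) = -1.0000. V = [p*·42.7044 + (1−p*)·73.1628]/1.08 = 53.9300. B = V − Δ·S = 116.0900.
(1,1): S=98.4200. Δ = (V_up−V_dn)/(S_up−S_dn) = (12.0241−42.7044)/(130.8986−82.6728) = -0.6362. V = [p*·12.0241 + (1−p*)·42.7044]/1.08 = 25.6272. B = V − Δ·S = 88.2401.
(0,0): S=74.0000. Δ = (V_up−V_dn)/(S_up−S_dn) = (25.6272−53.9300)/(98.4200−62.1600) = -0.7806. V = [p*·25.6272 + (1−p*)·53.9300]/1.08 = 37.0994. B = V − Δ·S = 94.8604.
Check: Δ(0,0)·S0 + B(0,0) = 37.0994 = V0.

(0,0): Delta=-0.7806 Bond=94.8604
(1,0): Delta=-1.0000 Bond=116.0900
(1,1): Delta=-0.6362 Bond=88.2401
(2,0): Delta=-1.0000 Bond=125.3772
(2,1): Delta=-1.0000 Bond=125.3772
(2,2): Delta=-0.3968 Bond=63.9681
(3,0): Delta=-1.0000 Bond=135.4074
(3,1): Delta=-1.0000 Bond=135.4074
(3,2): Delta=-1.0000 Bond=135.4074
(3,3): Delta=0.0000 Bond=0.0002
V0=37.0994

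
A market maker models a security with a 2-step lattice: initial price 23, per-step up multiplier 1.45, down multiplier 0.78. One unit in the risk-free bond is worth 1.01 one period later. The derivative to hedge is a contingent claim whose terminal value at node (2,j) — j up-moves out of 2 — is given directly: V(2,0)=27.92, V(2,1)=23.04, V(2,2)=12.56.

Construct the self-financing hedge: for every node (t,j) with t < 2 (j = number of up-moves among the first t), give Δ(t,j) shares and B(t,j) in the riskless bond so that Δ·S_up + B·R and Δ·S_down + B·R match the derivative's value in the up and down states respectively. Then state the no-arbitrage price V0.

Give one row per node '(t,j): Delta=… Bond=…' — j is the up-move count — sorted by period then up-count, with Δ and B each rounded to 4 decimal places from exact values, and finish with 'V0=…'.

No-arbitrage ⇒ martingale measure with p* = (R−d)/(u−d) = 0.3433.
Terminal payoffs: V(2,0)=27.9200, V(2,1)=23.0400, V(2,2)=12.5600
  t=1,j=0: stock 17.9400 → up 26.0130 (V=23.0400), down 13.9932 (V=27.9200). Price 25.9849; hedge Δ=-0.4060, bond B=33.2685.
  t=1,j=1: stock 33.3500 → up 48.3575 (V=12.5600), down 26.0130 (V=23.0400). Price 19.2499; hedge Δ=-0.4690, bond B=34.8917.
  t=0,j=0: stock 23.0000 → up 33.3500 (V=19.2499), down 17.9400 (V=25.9849). Price 23.4385; hedge Δ=-0.4371, bond B=33.4908.
Self-financing check: at every node Δ·S+B equals the discounted successor values.

(0,0): Delta=-0.4371 Bond=33.4908
(1,0): Delta=-0.4060 Bond=33.2685
(1,1): Delta=-0.4690 Bond=34.8917
V0=23.4385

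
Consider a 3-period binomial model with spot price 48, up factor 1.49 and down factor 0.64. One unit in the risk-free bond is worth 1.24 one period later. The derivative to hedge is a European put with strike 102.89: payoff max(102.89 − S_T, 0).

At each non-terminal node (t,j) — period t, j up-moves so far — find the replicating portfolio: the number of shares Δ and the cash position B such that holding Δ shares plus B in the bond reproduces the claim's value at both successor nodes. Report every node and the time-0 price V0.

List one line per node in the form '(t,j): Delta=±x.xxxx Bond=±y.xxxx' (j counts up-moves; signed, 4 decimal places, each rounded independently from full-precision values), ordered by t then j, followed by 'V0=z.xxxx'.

Risk-neutral probability p* = (R−d)/(u−d) = (1.24−0.64)/(1.49−0.64) = 0.7059.
Terminal values V(3,·): V(3,0)=90.3071, V(3,1)=73.5954, V(3,2)=34.6885, V(3,3)=0.0000
  t=2,j=0: stock 19.6608 → up 29.2946 (V=73.5954), down 12.5829 (V=90.3071). Price 63.3150; hedge Δ=-1.0000, bond B=82.9758.
  t=2,j=1: stock 45.7728 → up 68.2015 (V=34.6885), down 29.2946 (V=73.5954). Price 37.2030; hedge Δ=-1.0000, bond B=82.9758.
  t=2,j=2: stock 106.5648 → up 158.7816 (V=0.0000), down 68.2015 (V=34.6885). Price 8.2278; hedge Δ=-0.3830, bond B=49.0379.
  t=1,j=0: stock 30.7200 → up 45.7728 (V=37.2030), down 19.6608 (V=63.3150). Price 36.1960; hedge Δ=-1.0000, bond B=66.9160.
  t=1,j=1: stock 71.5200 → up 106.5648 (V=8.2278), down 45.7728 (V=37.2030). Price 13.5080; hedge Δ=-0.4766, bond B=47.5965.
  t=0,j=0: stock 48.0000 → up 71.5200 (V=13.5080), down 30.7200 (V=36.1960). Price 16.2750; hedge Δ=-0.5561, bond B=42.9667.
Check: Δ(0,0)·S0 + B(0,0) = 16.2750 = V0.

(0,0): Delta=-0.5561 Bond=42.9667
(1,0): Delta=-1.0000 Bond=66.9160
(1,1): Delta=-0.4766 Bond=47.5965
(2,0): Delta=-1.0000 Bond=82.9758
(2,1): Delta=-1.0000 Bond=82.9758
(2,2): Delta=-0.3830 Bond=49.0379
V0=16.2750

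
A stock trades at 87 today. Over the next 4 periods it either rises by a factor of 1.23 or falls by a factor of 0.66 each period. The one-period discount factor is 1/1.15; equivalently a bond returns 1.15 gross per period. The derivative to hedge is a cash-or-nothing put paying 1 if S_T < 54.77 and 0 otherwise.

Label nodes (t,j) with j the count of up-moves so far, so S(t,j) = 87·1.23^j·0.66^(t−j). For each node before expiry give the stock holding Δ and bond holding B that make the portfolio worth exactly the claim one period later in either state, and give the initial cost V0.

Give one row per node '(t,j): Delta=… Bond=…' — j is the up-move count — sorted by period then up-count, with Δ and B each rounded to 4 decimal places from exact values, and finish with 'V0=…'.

Risk-neutral probability p* = (R−d)/(u−d) = (1.15−0.66)/(1.23−0.66) = 0.8596.
Terminal payoffs: V(4,0)=1.0000, V(4,1)=1.0000, V(4,2)=0.0000, V(4,3)=0.0000, V(4,4)=0.0000
(3,0): S=25.0122. Δ = (V_up−V_dn)/(S_up−S_dn) = (1.0000−1.0000)/(30.7649−16.5080) = 0.0000. V = [p*·1.0000 + (1−p*)·1.0000]/1.15 = 0.8696. B = V − Δ·S = 0.8696.
(3,1): S=46.6136. Δ = (V_up−V_dn)/(S_up−S_dn) = (0.0000−1.0000)/(57.3347−30.7649) = -0.0376. V = [p*·0.0000 + (1−p*)·1.0000]/1.15 = 0.1220. B = V − Δ·S = 1.8764.
(3,2): S=86.8707. Δ = (V_up−V_dn)/(S_up−S_dn) = (0.0000−0.0000)/(106.8510−57.3347) = 0.0000. V = [p*·0.0000 + (1−p*)·0.0000]/1.15 = 0.0000. B = V − Δ·S = 0.0000.
(3,3): S=161.8954. Δ = (V_up−V_dn)/(S_up−S_dn) = (0.0000−0.0000)/(199.1314−106.8510) = 0.0000. V = [p*·0.0000 + (1−p*)·0.0000]/1.15 = 0.0000. B = V − Δ·S = 0.0000.
(2,0): S=37.8972. Δ = (V_up−V_dn)/(S_up−S_dn) = (0.1220−0.8696)/(46.6136−25.0122) = -0.0346. V = [p*·0.1220 + (1−p*)·0.8696]/1.15 = 0.1974. B = V − Δ·S = 1.5088.
(2,1): S=70.6266. Δ = (V_up−V_dn)/(S_up−S_dn) = (0.0000−0.1220)/(86.8707−46.6136) = -0.0030. V = [p*·0.0000 + (1−p*)·0.1220]/1.15 = 0.0149. B = V − Δ·S = 0.2290.
(2,2): S=131.6223. Δ = (V_up−V_dn)/(S_up−S_dn) = (0.0000−0.0000)/(161.8954−86.8707) = 0.0000. V = [p*·0.0000 + (1−p*)·0.0000]/1.15 = 0.0000. B = V − Δ·S = 0.0000.
(1,0): S=57.4200. Δ = (V_up−V_dn)/(S_up−S_dn) = (0.0149−0.1974)/(70.6266−37.8972) = -0.0056. V = [p*·0.0149 + (1−p*)·0.1974]/1.15 = 0.0352. B = V − Δ·S = 0.3553.
(1,1): S=107.0100. Δ = (V_up−V_dn)/(S_up−S_dn) = (0.0000−0.0149)/(131.6223−70.6266) = -0.0002. V = [p*·0.0000 + (1−p*)·0.0149]/1.15 = 0.0018. B = V − Δ·S = 0.0279.
(0,0): S=87.0000. Δ = (V_up−V_dn)/(S_up−S_dn) = (0.0018−0.0352)/(107.0100−57.4200) = -0.0007. V = [p*·0.0018 + (1−p*)·0.0352]/1.15 = 0.0057. B = V − Δ·S = 0.0643.
Check: Δ(0,0)·S0 + B(0,0) = 0.0057 = V0.

(0,0): Delta=-0.0007 Bond=0.0643
(1,0): Delta=-0.0056 Bond=0.3553
(1,1): Delta=-0.0002 Bond=0.0279
(2,0): Delta=-0.0346 Bond=1.5088
(2,1): Delta=-0.0030 Bond=0.2290
(2,2): Delta=0.0000 Bond=0.0000
(3,0): Delta=0.0000 Bond=0.8696
(3,1): Delta=-0.0376 Bond=1.8764
(3,2): Delta=0.0000 Bond=0.0000
(3,3): Delta=0.0000 Bond=0.0000
V0=0.0057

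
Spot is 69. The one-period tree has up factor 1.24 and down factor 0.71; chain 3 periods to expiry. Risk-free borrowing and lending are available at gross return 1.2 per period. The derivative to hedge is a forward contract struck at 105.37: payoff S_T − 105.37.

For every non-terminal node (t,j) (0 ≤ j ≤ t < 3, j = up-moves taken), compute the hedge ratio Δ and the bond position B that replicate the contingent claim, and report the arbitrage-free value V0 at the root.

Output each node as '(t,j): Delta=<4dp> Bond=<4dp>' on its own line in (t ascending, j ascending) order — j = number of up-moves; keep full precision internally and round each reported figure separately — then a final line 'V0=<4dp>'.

Under the risk-neutral measure, an up-move has probability p* = (R−d)/(u−d) = 0.9245 and values discount at R = 1.2.
Payoff layer (t=3): V(3,0)=-80.6741, V(3,1)=-62.2392, V(3,2)=-30.0430, V(3,3)=26.1871
  t=2,j=0: stock 34.7829 → up 43.1308 (V=-62.2392), down 24.6959 (V=-80.6741). Price -53.0254; hedge Δ=1.0000, bond B=-87.8083.
  t=2,j=1: stock 60.7476 → up 75.3270 (V=-30.0430), down 43.1308 (V=-62.2392). Price -27.0607; hedge Δ=1.0000, bond B=-87.8083.
  t=2,j=2: stock 106.0944 → up 131.5571 (V=26.1871), down 75.3270 (V=-30.0430). Price 18.2861; hedge Δ=1.0000, bond B=-87.8083.
  t=1,j=0: stock 48.9900 → up 60.7476 (V=-27.0607), down 34.7829 (V=-53.0254). Price -24.1836; hedge Δ=1.0000, bond B=-73.1736.
  t=1,j=1: stock 85.5600 → up 106.0944 (V=18.2861), down 60.7476 (V=-27.0607). Price 12.3864; hedge Δ=1.0000, bond B=-73.1736.
  t=0,j=0: stock 69.0000 → up 85.5600 (V=12.3864), down 48.9900 (V=-24.1836). Price 8.0220; hedge Δ=1.0000, bond B=-60.9780.
Check: Δ(0,0)·S0 + B(0,0) = 8.0220 = V0.

(0,0): Delta=1.0000 Bond=-60.9780
(1,0): Delta=1.0000 Bond=-73.1736
(1,1): Delta=1.0000 Bond=-73.1736
(2,0): Delta=1.0000 Bond=-87.8083
(2,1): Delta=1.0000 Bond=-87.8083
(2,2): Delta=1.0000 Bond=-87.8083
V0=8.0220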